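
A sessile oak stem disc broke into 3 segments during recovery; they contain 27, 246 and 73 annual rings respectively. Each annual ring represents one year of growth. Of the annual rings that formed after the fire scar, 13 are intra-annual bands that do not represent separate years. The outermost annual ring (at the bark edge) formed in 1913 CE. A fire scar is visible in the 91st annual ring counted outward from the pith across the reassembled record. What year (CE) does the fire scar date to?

1671 CE

Total annual rings = 27 + 246 + 73 = 346.
The fire scar sits at annual ring 91 from the pith, so 346 − 91 = 255 annual rings formed after it.
Excluding 13 false annual rings: 255 − 13 = 242.
1913 − 242 = 1671 CE.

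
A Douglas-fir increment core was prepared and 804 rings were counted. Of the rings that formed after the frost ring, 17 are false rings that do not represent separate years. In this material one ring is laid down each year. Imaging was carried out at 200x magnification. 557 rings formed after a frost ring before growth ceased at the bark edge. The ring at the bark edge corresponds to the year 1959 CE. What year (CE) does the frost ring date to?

1419 CE

There are 557 rings younger than the frost ring.
Removing the 17 false rings leaves 557 − 17 = 540 true rings beyond the frost ring.
1959 − 540 = 1419 CE.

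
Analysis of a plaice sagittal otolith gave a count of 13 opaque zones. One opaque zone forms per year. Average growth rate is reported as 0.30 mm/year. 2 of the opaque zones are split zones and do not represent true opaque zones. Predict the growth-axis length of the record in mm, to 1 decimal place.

3.3 mm

Correcting the raw count gives 13 − 2 = 11 true opaque zones.
11 years at 0.30 mm/year gives 0.30 × 11 = 3.3 mm.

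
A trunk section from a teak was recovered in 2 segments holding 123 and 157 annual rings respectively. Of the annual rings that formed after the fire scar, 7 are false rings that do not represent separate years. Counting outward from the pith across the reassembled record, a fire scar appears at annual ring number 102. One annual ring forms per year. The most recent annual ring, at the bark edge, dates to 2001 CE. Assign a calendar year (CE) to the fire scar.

1830 CE

Total annual rings = 123 + 157 = 280.
280 − 102 = 178 annual rings lie beyond the fire scar toward the bark edge.
Excluding 7 false annual rings: 178 − 7 = 171.
The annual ring at the bark edge is 2001 CE, so the fire scar dates to 2001 − 171 = 1830 CE.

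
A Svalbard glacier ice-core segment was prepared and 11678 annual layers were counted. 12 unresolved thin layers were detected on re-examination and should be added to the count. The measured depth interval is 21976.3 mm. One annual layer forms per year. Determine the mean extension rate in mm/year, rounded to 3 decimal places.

Correcting the raw count gives 11678 + 12 = 11690 true annual layers.
21976.3 mm over 11690 years gives 21976.3 / 11690 ≈ 1.880 mm/year.

1.880 mm/year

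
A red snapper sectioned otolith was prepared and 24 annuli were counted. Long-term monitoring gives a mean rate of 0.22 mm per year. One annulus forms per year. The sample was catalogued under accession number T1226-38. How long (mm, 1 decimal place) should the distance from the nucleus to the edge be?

The record spans 24 years at 0.22 mm per year.
24 years at 0.22 mm/year gives 0.22 × 24 = 5.3 mm.

5.3 mm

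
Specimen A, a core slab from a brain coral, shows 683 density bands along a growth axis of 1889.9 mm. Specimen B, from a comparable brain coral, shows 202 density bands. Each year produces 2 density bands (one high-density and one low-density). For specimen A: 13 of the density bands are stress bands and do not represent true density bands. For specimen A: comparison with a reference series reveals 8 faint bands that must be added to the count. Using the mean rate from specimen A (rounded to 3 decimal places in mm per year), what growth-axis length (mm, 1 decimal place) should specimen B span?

Specimen A: true density band count = 683 − 13 + 8 = 678.
Specimen A: dividing by 2 density bands per year: 678 / 2 = 339 years.
A: 1889.9 mm over 339 years gives 1889.9 / 339 ≈ 5.575 mm/yr.
Specimen B: with 2 density bands per year, 202 / 2 = 101 years. For B, 5.575 mm/year × 101 years = 563.1 mm.

563.1 mm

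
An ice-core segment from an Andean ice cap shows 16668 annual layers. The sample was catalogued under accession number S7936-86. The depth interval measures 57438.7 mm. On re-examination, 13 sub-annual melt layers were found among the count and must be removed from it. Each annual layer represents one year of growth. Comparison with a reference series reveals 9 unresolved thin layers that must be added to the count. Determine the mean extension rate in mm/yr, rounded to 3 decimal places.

3.447 mm/yr

After corrections the count is 16668 − 13 + 9 = 16664 annual layers.
Extension rate ≈ 57438.7 / 16664 = 3.447 mm/yr.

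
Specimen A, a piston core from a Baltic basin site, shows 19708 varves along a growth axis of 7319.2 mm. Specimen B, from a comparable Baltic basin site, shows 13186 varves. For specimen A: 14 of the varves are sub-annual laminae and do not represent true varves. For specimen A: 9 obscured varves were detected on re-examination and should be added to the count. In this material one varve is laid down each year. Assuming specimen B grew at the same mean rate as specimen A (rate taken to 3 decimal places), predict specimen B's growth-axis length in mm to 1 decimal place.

Specimen A: true varve count = 19708 − 14 + 9 = 19703.
A: Extension rate ≈ 7319.2 / 19703 = 0.371 mm/year.
B's length ≈ 0.371 × 13186 = 4892.0 mm.

4892.0 mm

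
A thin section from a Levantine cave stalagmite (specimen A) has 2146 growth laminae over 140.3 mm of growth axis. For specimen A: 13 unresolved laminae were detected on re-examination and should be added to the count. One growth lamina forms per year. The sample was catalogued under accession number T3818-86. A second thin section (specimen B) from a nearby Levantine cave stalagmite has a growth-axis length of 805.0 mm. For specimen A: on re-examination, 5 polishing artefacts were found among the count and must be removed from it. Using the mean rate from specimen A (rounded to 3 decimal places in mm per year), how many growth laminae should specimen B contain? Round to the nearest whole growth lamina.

Specimen A: correcting the raw count gives 2146 − 5 + 13 = 2154 true growth laminae.
A: Mean rate = 140.3 mm / 2154 years ≈ 0.065 mm/year.
For B, 805.0 / 0.065 = 12384.62 years ≈ 12385 growth laminae.

12385 growth laminae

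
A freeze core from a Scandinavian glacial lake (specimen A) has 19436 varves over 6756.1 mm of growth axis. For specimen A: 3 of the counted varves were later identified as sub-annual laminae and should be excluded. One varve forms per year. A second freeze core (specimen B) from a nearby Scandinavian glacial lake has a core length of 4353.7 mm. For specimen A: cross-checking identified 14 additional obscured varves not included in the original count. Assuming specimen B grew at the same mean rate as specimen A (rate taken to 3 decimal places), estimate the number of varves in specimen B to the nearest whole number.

Specimen A: after corrections the count is 19436 − 3 + 14 = 19447 varves.
A: Mean rate = 6756.1 mm / 19447 years ≈ 0.347 mm/year.
B spans 4353.7 / 0.347 = 12546.69 years ≈ 12547 varves.

12547 varves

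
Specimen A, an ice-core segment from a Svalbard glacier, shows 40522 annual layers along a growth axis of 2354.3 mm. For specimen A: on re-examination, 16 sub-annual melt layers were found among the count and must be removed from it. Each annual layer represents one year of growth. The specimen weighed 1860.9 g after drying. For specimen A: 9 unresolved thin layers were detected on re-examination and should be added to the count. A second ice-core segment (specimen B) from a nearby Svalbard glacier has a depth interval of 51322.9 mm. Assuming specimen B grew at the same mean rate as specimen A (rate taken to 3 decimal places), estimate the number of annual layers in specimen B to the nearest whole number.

Specimen A: true annual layer count = 40522 − 16 + 9 = 40515.
A: Mean rate = 2354.3 mm / 40515 years ≈ 0.058 mm per year.
For B, 51322.9 / 0.058 = 884877.59 years ≈ 884878 annual layers.

884878 annual layers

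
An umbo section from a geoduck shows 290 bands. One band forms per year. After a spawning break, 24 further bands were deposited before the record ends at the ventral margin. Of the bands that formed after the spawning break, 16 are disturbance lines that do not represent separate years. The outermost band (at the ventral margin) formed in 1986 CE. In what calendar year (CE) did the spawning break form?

1978 CE

24 bands formed after the spawning break.
Removing the 16 false bands leaves 24 − 16 = 8 true bands beyond the spawning break.
1986 − 8 = 1978 CE.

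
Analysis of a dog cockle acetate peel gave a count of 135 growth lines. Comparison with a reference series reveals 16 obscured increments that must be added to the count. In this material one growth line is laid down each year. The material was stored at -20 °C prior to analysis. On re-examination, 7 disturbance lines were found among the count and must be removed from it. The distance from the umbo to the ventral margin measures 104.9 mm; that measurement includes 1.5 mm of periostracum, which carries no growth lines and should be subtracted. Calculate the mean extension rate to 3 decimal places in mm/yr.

0.718 mm/yr

After corrections the count is 135 − 7 + 16 = 144 growth lines.
Removing the 1.5 mm offcut leaves 104.9 − 1.5 = 103.4 mm.
103.4 mm over 144 years gives 103.4 / 144 ≈ 0.718 mm/yr.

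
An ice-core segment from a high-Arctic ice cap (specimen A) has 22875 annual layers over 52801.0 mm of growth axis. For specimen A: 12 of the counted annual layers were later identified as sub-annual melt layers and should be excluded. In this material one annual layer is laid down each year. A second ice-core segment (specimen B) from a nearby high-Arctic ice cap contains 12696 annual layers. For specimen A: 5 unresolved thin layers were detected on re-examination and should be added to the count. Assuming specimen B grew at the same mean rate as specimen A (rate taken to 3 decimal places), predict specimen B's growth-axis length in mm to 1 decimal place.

Specimen A: true annual layer count = 22875 − 12 + 5 = 22868.
A: Extension rate ≈ 52801.0 / 22868 = 2.309 mm/year.
B's length ≈ 2.309 × 12696 = 29315.1 mm.

29315.1 mm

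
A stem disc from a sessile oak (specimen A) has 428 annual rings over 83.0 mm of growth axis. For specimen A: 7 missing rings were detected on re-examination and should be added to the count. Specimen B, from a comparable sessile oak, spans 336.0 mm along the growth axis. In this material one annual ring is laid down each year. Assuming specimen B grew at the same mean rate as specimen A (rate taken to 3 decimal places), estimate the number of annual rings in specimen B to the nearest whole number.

1759 annual rings

Specimen A: adjusted count: 428 + 7 = 435 annual rings.
A: Extension rate ≈ 83.0 / 435 = 0.191 mm per year.
B spans 336.0 / 0.191 = 1759.16 years ≈ 1759 annual rings.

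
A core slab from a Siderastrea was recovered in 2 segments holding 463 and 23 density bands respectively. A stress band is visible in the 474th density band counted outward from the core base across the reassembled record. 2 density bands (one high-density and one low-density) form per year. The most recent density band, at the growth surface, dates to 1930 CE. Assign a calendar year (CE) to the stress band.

1924 CE

Total density bands = 463 + 23 = 486.
486 − 474 = 12 density bands lie beyond the stress band toward the growth surface.
12 density bands at 2 per year is 12 / 2 = 6 years.
1930 − 6 = 1924 CE.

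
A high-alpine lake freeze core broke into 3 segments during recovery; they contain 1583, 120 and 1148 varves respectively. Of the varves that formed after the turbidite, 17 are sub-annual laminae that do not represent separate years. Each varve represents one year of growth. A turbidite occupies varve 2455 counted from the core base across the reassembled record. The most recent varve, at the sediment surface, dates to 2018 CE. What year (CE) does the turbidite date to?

Total varves = 1583 + 120 + 1148 = 2851.
The turbidite sits at varve 2455 from the core base, so 2851 − 2455 = 396 varves formed after it.
Removing the 17 false varves leaves 396 − 17 = 379 true varves beyond the turbidite.
The varve at the sediment surface is 2018 CE, so the turbidite dates to 2018 − 379 = 1639 CE.

1639 CE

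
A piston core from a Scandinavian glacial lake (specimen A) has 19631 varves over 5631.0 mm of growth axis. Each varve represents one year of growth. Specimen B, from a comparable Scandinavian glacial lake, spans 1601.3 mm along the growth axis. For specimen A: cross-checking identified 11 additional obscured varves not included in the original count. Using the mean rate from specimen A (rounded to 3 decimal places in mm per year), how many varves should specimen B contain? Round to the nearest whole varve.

Specimen A: true varve count = 19631 + 11 = 19642.
A: Mean rate = 5631.0 mm / 19642 years ≈ 0.287 mm/year.
For B, 1601.3 / 0.287 = 5579.44 years ≈ 5579 varves.

5579 varves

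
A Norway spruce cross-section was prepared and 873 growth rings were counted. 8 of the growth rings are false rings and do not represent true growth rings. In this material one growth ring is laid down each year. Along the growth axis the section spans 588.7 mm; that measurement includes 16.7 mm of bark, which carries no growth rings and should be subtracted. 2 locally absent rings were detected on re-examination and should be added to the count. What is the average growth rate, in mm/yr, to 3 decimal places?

0.660 mm/yr

Adjusted count: 873 − 8 + 2 = 867 growth rings.
The growth record spans 588.7 − 16.7 = 572.0 mm.
572.0 mm over 867 years gives 572.0 / 867 ≈ 0.660 mm/yr.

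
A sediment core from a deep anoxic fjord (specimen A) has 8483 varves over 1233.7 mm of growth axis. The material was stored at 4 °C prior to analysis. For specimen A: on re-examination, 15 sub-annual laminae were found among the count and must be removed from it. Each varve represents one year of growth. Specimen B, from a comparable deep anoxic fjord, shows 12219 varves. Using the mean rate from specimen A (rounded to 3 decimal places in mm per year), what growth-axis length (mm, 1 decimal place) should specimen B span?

1784.0 mm

Specimen A: after corrections the count is 8483 − 15 = 8468 varves.
A: Mean rate = 1233.7 mm / 8468 years ≈ 0.146 mm per year.
B's length ≈ 0.146 × 12219 = 1784.0 mm.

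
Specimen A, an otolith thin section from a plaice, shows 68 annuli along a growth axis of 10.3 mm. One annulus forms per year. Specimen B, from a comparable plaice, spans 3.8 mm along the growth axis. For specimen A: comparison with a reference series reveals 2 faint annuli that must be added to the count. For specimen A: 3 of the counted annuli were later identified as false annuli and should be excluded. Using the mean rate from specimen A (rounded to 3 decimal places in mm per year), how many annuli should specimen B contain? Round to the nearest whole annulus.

25 annuli

Specimen A: correcting the raw count gives 68 − 3 + 2 = 67 true annuli.
A: Mean rate = 10.3 mm / 67 years ≈ 0.154 mm/year.
Specimen B: 3.8 mm / 0.154 mm per year = 24.68 years ≈ 25 annuli.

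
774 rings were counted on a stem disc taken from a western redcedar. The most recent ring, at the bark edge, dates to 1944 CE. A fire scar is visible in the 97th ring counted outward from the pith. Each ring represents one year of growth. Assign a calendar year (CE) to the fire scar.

Between ring 97 and the bark edge there are 774 − 97 = 677 rings.
1944 − 677 = 1267 CE.

1267 CE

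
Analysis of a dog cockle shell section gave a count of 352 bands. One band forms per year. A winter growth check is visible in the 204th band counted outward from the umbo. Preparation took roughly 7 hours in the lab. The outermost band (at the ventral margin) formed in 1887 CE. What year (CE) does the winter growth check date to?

352 − 204 = 148 bands lie beyond the winter growth check toward the ventral margin.
The band at the ventral margin is 1887 CE, so the winter growth check dates to 1887 − 148 = 1739 CE.

1739 CE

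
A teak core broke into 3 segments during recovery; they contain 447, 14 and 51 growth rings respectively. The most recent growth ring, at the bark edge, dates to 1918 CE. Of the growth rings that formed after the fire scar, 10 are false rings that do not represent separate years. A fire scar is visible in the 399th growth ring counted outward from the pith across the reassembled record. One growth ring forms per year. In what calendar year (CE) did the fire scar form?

1815 CE

Total growth rings = 447 + 14 + 51 = 512.
The fire scar sits at growth ring 399 from the pith, so 512 − 399 = 113 growth rings formed after it.
Excluding 10 false growth rings: 113 − 10 = 103.
The growth ring at the bark edge is 1918 CE, so the fire scar dates to 1918 − 103 = 1815 CE.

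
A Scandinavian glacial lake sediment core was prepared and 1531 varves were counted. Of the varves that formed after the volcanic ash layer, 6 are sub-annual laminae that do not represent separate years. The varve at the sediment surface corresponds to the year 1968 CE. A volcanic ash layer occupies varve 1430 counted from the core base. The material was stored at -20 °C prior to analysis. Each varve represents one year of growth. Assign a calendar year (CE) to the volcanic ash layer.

1531 − 1430 = 101 varves lie beyond the volcanic ash layer toward the sediment surface.
Excluding 6 false varves: 101 − 6 = 95.
Counting back 95 years from 1968 CE places the volcanic ash layer in 1968 − 95 = 1873 CE.

1873 CE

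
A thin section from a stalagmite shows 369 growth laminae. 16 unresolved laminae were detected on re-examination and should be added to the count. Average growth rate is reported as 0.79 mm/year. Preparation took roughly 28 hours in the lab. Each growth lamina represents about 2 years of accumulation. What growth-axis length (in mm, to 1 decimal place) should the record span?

Correcting the raw count gives 369 + 16 = 385 true growth laminae.
385 growth laminae at 2 years each span 385 × 2 = 770 years.
770 years at 0.79 mm/year gives 0.79 × 770 = 608.3 mm.

608.3 mm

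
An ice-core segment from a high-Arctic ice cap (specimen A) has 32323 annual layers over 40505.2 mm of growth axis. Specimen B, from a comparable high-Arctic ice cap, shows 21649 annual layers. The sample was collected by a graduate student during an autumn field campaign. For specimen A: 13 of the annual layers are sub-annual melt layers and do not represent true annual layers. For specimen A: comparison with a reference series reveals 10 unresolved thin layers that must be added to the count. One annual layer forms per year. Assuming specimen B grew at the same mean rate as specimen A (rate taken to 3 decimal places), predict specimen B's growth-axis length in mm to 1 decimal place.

27126.2 mm

Specimen A: correcting the raw count gives 32323 − 13 + 10 = 32320 true annual layers.
A: 40505.2 mm over 32320 years gives 40505.2 / 32320 ≈ 1.253 mm/yr.
For B, 1.253 mm/year × 21649 years = 27126.2 mm.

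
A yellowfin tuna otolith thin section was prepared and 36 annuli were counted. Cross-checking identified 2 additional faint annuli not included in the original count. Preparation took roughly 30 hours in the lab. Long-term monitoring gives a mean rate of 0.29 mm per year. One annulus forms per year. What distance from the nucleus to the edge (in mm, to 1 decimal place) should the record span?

11.0 mm

Correcting the raw count gives 36 + 2 = 38 true annuli.
38 years at 0.29 mm/year gives 0.29 × 38 = 11.0 mm.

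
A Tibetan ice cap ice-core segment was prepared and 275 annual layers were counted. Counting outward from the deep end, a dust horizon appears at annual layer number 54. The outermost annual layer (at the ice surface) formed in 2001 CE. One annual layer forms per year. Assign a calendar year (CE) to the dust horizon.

275 − 54 = 221 annual layers lie beyond the dust horizon toward the ice surface.
Counting back 221 years from 2001 CE places the dust horizon in 2001 − 221 = 1780 CE.

1780 CE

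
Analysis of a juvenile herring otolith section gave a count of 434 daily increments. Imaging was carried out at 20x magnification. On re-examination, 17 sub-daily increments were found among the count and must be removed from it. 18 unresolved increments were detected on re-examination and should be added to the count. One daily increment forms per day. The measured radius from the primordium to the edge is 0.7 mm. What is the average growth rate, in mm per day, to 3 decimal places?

0.002 mm per day

True daily increment count = 434 − 17 + 18 = 435.
Mean rate = 0.7 mm / 435 days ≈ 0.002 mm per day.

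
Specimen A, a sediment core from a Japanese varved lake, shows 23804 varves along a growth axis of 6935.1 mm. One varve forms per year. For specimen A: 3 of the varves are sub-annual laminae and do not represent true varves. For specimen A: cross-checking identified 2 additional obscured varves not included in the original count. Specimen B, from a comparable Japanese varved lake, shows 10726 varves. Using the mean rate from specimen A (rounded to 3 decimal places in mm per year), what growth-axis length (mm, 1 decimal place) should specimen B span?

3121.3 mm

Specimen A: correcting the raw count gives 23804 − 3 + 2 = 23803 true varves.
A: 6935.1 mm over 23803 years gives 6935.1 / 23803 ≈ 0.291 mm per year.
Length of B = 0.291 × 10726 = 3121.3 mm.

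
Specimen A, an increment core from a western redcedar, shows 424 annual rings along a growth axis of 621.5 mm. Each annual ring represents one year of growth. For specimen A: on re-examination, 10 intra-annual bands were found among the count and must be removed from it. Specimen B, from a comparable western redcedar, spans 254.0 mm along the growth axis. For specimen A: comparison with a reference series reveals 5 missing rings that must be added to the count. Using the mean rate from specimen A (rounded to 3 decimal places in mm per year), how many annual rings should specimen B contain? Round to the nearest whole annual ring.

171 annual rings

Specimen A: correcting the raw count gives 424 − 10 + 5 = 419 true annual rings.
A: Mean rate = 621.5 mm / 419 years ≈ 1.483 mm per year.
Specimen B: 254.0 mm / 1.483 mm per year = 171.27 years ≈ 171 annual rings.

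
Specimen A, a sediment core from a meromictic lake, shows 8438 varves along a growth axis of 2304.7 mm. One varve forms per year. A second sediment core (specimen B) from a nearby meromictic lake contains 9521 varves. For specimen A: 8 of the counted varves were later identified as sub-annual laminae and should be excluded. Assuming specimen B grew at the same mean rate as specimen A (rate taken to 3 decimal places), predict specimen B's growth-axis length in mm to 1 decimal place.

2599.2 mm

Specimen A: true varve count = 8438 − 8 = 8430.
A: Extension rate ≈ 2304.7 / 8430 = 0.273 mm/year.
For B, 0.273 mm/year × 9521 years = 2599.2 mm.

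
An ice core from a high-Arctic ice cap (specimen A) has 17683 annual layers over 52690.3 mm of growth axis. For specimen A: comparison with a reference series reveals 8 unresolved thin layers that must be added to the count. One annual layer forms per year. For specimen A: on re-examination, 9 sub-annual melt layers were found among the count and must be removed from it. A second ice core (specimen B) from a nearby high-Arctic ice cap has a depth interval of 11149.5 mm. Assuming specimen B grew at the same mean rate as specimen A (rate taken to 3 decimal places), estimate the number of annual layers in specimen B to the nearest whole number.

Specimen A: correcting the raw count gives 17683 − 9 + 8 = 17682 true annual layers.
A: Extension rate ≈ 52690.3 / 17682 = 2.980 mm/year.
For B, 11149.5 / 2.980 = 3741.44 years ≈ 3741 annual layers.

3741 annual layers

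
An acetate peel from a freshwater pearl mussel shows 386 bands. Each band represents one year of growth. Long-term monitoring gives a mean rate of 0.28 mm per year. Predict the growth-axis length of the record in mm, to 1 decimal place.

The record spans 386 years at 0.28 mm per year.
Length ≈ 0.28 × 386 = 108.1 mm.

108.1 mm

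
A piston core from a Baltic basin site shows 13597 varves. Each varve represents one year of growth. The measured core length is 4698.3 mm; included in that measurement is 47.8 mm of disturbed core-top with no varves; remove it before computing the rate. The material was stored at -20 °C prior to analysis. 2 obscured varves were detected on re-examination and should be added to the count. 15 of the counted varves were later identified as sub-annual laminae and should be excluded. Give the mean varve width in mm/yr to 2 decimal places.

0.34 mm/yr

True varve count = 13597 − 15 + 2 = 13584.
Removing the 47.8 mm offcut leaves 4698.3 − 47.8 = 4650.5 mm.
Extension rate ≈ 4650.5 / 13584 = 0.34 mm/yr.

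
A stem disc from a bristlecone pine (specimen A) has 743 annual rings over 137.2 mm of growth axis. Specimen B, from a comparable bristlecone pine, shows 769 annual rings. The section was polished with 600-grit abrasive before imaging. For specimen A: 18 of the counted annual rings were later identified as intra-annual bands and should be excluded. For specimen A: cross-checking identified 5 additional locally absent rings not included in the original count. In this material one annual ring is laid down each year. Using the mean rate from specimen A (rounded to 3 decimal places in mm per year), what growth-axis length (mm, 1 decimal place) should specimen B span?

Specimen A: adjusted count: 743 − 18 + 5 = 730 annual rings.
A: 137.2 mm over 730 years gives 137.2 / 730 ≈ 0.188 mm/year.
For B, 0.188 mm/year × 769 years = 144.6 mm.

144.6 mm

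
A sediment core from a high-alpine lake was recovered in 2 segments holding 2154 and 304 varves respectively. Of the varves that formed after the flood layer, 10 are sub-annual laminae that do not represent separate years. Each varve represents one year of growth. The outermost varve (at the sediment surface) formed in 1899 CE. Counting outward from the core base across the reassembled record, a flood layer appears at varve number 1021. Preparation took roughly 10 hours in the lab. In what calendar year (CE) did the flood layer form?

472 CE

Total varves = 2154 + 304 = 2458.
The flood layer sits at varve 1021 from the core base, so 2458 − 1021 = 1437 varves formed after it.
Removing the 10 false varves leaves 1437 − 10 = 1427 true varves beyond the flood layer.
1899 − 1427 = 472 CE.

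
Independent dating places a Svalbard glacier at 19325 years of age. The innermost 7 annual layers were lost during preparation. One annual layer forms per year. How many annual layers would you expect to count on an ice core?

One annual layer per year gives 19325 annual layers over 19325 years.
19325 − 7 missed = 19318 annual layers expected in the prepared section.

19318 annual layers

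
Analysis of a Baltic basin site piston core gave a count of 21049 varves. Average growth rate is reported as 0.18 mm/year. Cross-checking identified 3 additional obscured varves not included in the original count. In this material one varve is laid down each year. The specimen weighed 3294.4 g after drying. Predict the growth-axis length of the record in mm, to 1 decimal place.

After corrections the count is 21049 + 3 = 21052 varves.
Predicted length = 0.18 mm/year × 21052 years = 3789.4 mm.

3789.4 mm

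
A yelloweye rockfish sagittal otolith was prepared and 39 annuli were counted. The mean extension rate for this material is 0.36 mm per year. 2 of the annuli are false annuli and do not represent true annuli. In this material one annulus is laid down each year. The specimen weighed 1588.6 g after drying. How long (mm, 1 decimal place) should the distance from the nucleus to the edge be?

True annulus count = 39 − 2 = 37.
Length ≈ 0.36 × 37 = 13.3 mm.

13.3 mm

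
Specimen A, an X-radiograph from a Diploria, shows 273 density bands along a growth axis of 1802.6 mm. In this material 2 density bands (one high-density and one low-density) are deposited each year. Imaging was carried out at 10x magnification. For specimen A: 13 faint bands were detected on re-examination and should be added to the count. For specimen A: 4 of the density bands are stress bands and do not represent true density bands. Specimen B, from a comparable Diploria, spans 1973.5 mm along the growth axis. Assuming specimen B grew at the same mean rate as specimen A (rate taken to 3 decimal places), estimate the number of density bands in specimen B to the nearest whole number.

309 density bands

Specimen A: after corrections the count is 273 − 4 + 13 = 282 density bands.
Specimen A: dividing by 2 density bands per year: 282 / 2 = 141 years.
A: Mean rate = 1802.6 mm / 141 years ≈ 12.784 mm per year.
Specimen B: 1973.5 mm / 12.784 mm per year = 154.37 years; at 2 density bands per year that is 154.37 × 2 ≈ 309 density bands.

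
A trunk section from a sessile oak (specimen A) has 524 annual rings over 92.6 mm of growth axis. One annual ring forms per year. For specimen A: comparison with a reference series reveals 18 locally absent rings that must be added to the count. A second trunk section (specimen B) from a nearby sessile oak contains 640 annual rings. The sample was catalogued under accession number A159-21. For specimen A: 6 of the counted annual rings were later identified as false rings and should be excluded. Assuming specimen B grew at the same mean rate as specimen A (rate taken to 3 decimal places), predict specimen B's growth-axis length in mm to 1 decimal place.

Specimen A: true annual ring count = 524 − 6 + 18 = 536.
A: Mean rate = 92.6 mm / 536 years ≈ 0.173 mm/yr.
For B, 0.173 mm/year × 640 years = 110.7 mm.

110.7 mm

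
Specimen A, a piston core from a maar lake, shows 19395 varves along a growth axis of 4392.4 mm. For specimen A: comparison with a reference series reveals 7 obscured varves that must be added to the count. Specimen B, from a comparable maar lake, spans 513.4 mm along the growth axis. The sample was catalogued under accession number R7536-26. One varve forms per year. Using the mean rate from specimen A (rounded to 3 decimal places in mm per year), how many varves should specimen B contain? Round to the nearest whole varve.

Specimen A: adjusted count: 19395 + 7 = 19402 varves.
A: Mean rate = 4392.4 mm / 19402 years ≈ 0.226 mm per year.
B spans 513.4 / 0.226 = 2271.68 years ≈ 2272 varves.

2272 varves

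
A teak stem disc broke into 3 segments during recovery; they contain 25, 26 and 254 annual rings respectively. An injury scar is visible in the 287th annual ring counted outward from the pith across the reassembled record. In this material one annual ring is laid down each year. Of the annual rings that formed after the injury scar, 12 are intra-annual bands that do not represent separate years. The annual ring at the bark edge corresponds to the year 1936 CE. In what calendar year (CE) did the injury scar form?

Total annual rings = 25 + 26 + 254 = 305.
305 − 287 = 18 annual rings lie beyond the injury scar toward the bark edge.
Removing the 12 false annual rings leaves 18 − 12 = 6 true annual rings beyond the injury scar.
1936 − 6 = 1930 CE.

1930 CE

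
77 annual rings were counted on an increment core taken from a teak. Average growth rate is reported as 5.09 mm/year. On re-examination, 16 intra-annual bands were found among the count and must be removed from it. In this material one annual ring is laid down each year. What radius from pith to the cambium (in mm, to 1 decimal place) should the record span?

Adjusted count: 77 − 16 = 61 annual rings.
Predicted length = 5.09 mm/year × 61 years = 310.5 mm.

310.5 mm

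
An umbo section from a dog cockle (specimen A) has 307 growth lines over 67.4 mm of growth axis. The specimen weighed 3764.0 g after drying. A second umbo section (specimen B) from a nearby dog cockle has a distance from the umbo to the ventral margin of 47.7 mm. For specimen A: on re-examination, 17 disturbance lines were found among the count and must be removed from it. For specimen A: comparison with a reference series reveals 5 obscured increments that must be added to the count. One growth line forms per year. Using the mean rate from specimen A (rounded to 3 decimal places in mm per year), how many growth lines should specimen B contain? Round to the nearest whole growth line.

209 growth lines

Specimen A: correcting the raw count gives 307 − 17 + 5 = 295 true growth lines.
A: Mean rate = 67.4 mm / 295 years ≈ 0.228 mm per year.
B spans 47.7 / 0.228 = 209.21 years ≈ 209 growth lines.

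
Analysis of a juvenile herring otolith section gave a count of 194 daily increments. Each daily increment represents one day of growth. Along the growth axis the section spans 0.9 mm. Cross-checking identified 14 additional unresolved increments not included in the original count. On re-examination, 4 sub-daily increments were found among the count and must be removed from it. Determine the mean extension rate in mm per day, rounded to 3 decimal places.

0.004 mm per day

Adjusted count: 194 − 4 + 14 = 204 daily increments.
0.9 mm over 204 days gives 0.9 / 204 ≈ 0.004 mm per day.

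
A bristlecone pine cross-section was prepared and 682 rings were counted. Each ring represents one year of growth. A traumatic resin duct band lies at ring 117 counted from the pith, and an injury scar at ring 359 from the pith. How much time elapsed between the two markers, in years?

242 years

359 − 117 = 242 rings lie between the two events.
One ring per year makes the interval 242 years.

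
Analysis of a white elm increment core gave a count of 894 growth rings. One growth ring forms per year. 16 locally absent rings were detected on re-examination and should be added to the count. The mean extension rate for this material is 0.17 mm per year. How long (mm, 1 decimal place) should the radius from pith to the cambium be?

154.7 mm

Adjusted count: 894 + 16 = 910 growth rings.
Length ≈ 0.17 × 910 = 154.7 mm.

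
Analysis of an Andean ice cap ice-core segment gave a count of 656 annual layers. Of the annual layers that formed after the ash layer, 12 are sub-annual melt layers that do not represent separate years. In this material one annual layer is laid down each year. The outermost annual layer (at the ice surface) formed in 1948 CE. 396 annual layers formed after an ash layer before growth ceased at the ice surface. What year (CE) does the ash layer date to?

1564 CE

There are 396 annual layers younger than the ash layer.
396 − 12 false = 384 true annual layers after the ash layer.
Counting back 384 years from 1948 CE places the ash layer in 1948 − 384 = 1564 CE.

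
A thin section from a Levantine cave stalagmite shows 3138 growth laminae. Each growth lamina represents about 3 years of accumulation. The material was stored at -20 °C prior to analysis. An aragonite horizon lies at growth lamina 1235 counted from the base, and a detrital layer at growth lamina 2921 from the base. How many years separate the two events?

5058 yr

2921 − 1235 = 1686 growth laminae lie between the two events.
1686 growth laminae at 3 years each span 1686 × 3 = 5058 years.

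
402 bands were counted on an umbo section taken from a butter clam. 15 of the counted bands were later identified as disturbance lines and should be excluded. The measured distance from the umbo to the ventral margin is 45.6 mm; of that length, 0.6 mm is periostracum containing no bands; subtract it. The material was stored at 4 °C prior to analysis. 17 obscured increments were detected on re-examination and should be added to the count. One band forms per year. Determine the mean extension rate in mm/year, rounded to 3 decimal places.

True band count = 402 − 15 + 17 = 404.
The growth record spans 45.6 − 0.6 = 45.0 mm.
45.0 mm over 404 years gives 45.0 / 404 ≈ 0.111 mm/year.

0.111 mm/year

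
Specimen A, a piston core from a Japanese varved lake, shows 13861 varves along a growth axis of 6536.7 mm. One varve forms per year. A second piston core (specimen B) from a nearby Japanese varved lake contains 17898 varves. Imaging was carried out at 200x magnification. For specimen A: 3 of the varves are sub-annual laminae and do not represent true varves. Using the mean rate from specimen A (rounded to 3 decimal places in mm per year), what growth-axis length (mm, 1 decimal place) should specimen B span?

Specimen A: after corrections the count is 13861 − 3 = 13858 varves.
A: Extension rate ≈ 6536.7 / 13858 = 0.472 mm/year.
B's length ≈ 0.472 × 17898 = 8447.9 mm.

8447.9 mm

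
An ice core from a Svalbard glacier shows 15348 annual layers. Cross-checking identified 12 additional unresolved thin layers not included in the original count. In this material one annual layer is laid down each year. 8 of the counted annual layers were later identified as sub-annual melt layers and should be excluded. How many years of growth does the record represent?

15352 years

After corrections the count is 15348 − 8 + 12 = 15352 annual layers.
With a one-to-one annual layer periodicity this is 15352 years.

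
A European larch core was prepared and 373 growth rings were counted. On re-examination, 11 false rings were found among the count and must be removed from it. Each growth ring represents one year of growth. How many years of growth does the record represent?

After corrections the count is 373 − 11 = 362 growth rings.
One growth ring per year makes the duration 362 years.

362 yr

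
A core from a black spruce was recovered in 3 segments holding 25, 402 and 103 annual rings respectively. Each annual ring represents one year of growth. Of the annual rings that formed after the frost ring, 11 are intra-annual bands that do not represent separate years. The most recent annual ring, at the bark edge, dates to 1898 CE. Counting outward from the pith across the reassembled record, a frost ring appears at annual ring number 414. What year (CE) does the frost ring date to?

1793 CE

Total annual rings = 25 + 402 + 103 = 530.
The frost ring sits at annual ring 414 from the pith, so 530 − 414 = 116 annual rings formed after it.
116 − 11 false = 105 true annual rings after the frost ring.
1898 − 105 = 1793 CE.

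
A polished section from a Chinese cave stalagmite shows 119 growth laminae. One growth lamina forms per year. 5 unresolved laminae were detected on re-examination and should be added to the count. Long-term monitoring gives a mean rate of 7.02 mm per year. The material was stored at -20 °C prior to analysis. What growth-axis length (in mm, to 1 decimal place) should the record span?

True growth lamina count = 119 + 5 = 124.
Predicted length = 7.02 mm/year × 124 years = 870.5 mm.

870.5 mm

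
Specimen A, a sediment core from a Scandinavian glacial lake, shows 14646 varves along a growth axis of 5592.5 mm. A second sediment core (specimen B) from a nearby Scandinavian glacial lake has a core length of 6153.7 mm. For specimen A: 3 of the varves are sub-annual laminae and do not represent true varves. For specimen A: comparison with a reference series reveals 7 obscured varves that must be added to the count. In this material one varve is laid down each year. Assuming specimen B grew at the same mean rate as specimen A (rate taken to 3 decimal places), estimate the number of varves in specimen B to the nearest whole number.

16109 varves

Specimen A: correcting the raw count gives 14646 − 3 + 7 = 14650 true varves.
A: Extension rate ≈ 5592.5 / 14650 = 0.382 mm/yr.
For B, 6153.7 / 0.382 = 16109.16 years ≈ 16109 varves.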